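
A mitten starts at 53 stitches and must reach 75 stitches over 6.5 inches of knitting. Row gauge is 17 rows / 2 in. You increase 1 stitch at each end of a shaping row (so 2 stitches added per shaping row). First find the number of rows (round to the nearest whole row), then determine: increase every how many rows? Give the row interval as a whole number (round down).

Rows = 6.5 × 8.5 = 55.2 → 55 rows.
Stitches to add: 22 → 11 shaping rows (at 2 st each).
55 / 11 = 5.00 → every 5 rows.

Increase every 5th row.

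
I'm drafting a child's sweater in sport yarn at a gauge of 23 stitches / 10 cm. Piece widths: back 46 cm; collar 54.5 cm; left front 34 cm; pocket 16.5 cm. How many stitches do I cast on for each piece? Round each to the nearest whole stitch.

back 106; collar 125; left front 78; pocket 38.

Rate = 23/10 = 2.3 sts per cm.
back: 46 × 2.3 = 105.80 → 106.
collar: 54.5 × 2.3 = 125.35 → 125.
left front: 34 × 2.3 = 78.20 → 78.
pocket: 16.5 × 2.3 = 37.95 → 38.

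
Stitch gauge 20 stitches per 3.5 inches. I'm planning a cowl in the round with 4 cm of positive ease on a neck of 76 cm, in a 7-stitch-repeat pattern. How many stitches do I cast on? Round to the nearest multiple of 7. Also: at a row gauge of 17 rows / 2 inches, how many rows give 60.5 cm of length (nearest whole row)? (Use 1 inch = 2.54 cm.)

Finished = 76 + 4 = 80 cm.
80 cm × 1/2.54 = 31.50 inches.
20/3.5 = 5.714 sts per in; 31.50 × 5.714 = 179.98 sts.
Nearest multiple of 7 → 182.
60.5 cm = 23.82 inches; × 8.5 = 202.46 → 202 rows.

Cast on 182 stitches; work 202 rows.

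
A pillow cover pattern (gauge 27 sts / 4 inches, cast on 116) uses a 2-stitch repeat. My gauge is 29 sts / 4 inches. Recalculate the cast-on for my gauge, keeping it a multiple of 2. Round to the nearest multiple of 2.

116 × 29 / 27 = 124.59.
Nearest multiple of 2: 124.

Cast on 124 stitches.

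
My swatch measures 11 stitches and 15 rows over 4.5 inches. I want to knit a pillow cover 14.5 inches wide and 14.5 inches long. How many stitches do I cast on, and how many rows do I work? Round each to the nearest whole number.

Cast on 35 stitches and work 48 rows.

Stitch gauge = 11/4.5 = 2.444 sts/in; 14.5 × 2.444 = 35.44 → 35 sts.
Row gauge = 15/4.5 = 3.333 rows/in; 14.5 × 3.333 = 48.33 → 48 rows.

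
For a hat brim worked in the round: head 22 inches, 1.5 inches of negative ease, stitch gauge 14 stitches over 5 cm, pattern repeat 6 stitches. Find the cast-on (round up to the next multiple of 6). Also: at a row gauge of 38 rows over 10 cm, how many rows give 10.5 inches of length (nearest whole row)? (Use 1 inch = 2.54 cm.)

Finished = 22 − 1.5 = 20.5 inches.
20.5 inches × 2.54 = 52.07 cm.
14/5 = 2.8 sts per cm; 52.07 × 2.8 = 145.80 sts.
Next multiple of 6 → 150.
10.5 inches = 26.67 cm; × 3.8 = 101.35 → 101 rows.

Cast on 150 stitches; work 101 rows.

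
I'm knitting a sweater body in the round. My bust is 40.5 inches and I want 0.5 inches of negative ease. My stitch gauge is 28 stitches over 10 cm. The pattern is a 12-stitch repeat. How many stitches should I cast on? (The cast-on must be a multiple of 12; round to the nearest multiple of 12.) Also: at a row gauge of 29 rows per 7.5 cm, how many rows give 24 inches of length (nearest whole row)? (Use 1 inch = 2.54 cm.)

Finished = 40.5 − 0.5 = 40 inches.
40 inches × 2.54 = 101.60 cm.
28/10 = 2.8 sts per cm; 101.60 × 2.8 = 284.48 sts.
Nearest multiple of 12 → 288.
24 inches = 60.96 cm; × 3.867 = 235.71 → 236 rows.

Cast on 288 stitches; work 236 rows.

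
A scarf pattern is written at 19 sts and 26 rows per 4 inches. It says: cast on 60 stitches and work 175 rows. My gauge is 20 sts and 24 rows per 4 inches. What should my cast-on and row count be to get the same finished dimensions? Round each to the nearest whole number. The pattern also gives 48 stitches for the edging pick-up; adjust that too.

Cast on 63 stitches; work 162 rows; edging pick-up 51 stitches.

Stitches: 60 × 20/19 = 63.16 → 63.
Rows: 175 × 24/26 = 161.54 → 162.
edging pick-up: 48 × 20/19 = 50.53 → 51.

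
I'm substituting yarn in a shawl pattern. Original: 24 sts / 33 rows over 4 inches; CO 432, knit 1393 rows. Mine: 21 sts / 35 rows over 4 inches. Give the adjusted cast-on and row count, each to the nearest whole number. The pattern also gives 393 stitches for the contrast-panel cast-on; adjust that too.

Stitches: 432 × 21/24 = 378.00 → 378.
Rows: 1393 × 35/33 = 1477.42 → 1477.
contrast-panel cast-on: 393 × 21/24 = 343.88 → 344.

Cast on 378 stitches; work 1477 rows; contrast-panel cast-on 344 stitches.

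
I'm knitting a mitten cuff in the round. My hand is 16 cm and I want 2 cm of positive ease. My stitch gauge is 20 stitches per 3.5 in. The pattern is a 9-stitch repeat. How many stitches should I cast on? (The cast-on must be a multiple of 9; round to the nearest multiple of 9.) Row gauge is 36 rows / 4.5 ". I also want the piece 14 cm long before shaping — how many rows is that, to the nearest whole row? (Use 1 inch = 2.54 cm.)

Cast on 36 stitches; work 44 rows.

Finished = 16 + 2 = 18 cm.
18 cm × 1/2.54 = 7.09 inches.
20/3.5 = 5.714 sts per in; 7.09 × 5.714 = 40.49 sts.
Nearest multiple of 9 → 36.
14 cm = 5.51 inches; × 8 = 44.09 → 44 rows.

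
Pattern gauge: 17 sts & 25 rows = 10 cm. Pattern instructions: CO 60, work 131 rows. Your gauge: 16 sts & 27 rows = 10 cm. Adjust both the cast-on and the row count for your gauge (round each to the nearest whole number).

Stitches: 60 × 16/17 = 56.47 → 56.
Rows: 131 × 27/25 = 141.48 → 141.

Cast on 56 stitches; work 141 rows.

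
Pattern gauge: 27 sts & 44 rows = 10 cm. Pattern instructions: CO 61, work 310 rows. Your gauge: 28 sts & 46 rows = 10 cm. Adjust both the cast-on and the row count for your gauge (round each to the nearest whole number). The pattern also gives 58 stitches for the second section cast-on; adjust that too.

Stitches: 61 × 28/27 = 63.26 → 63.
Rows: 310 × 46/44 = 324.09 → 324.
second section cast-on: 58 × 28/27 = 60.15 → 60.

Cast on 63 stitches; work 324 rows; second section cast-on 60 stitches.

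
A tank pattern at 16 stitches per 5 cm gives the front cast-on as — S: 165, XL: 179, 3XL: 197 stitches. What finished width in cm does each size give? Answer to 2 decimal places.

S 51.56 cm; XL 55.94 cm; 3XL 61.56 cm.

16/5 = 3.2 sts per cm.
S: 165 / 3.2 = 51.562 → 51.56 cm.
XL: 179 / 3.2 = 55.938 → 55.94 cm.
3XL: 197 / 3.2 = 61.562 → 61.56 cm.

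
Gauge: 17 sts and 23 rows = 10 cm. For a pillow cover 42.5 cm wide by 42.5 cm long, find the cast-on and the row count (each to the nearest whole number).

Stitch gauge = 17/10 = 1.7 sts/cm; 42.5 × 1.7 = 72.25 → 72 sts.
Row gauge = 23/10 = 2.3 rows/cm; 42.5 × 2.3 = 97.75 → 98 rows.

Cast on 72 stitches and work 98 rows.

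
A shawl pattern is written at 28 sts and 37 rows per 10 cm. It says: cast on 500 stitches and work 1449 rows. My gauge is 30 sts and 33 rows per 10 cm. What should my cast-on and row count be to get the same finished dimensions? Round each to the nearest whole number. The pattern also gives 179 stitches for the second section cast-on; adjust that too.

Cast on 536 stitches; work 1292 rows; second section cast-on 192 stitches.

Stitches: 500 × 30/28 = 535.71 → 536.
Rows: 1449 × 33/37 = 1292.35 → 1292.
second section cast-on: 179 × 30/28 = 191.79 → 192.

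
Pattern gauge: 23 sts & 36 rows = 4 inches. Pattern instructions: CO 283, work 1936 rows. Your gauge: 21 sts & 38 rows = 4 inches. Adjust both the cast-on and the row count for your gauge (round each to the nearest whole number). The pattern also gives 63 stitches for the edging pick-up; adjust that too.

Stitches: 283 × 21/23 = 258.39 → 258.
Rows: 1936 × 38/36 = 2043.56 → 2044.
edging pick-up: 63 × 21/23 = 57.52 → 58.

Cast on 258 stitches; work 2044 rows; edging pick-up 58 stitches.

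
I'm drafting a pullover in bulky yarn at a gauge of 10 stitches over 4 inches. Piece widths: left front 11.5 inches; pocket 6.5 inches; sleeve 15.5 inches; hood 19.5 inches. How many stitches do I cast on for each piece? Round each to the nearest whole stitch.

left front 29; pocket 16; sleeve 39; hood 49.

Rate = 10/4 = 2.5 sts per in.
left front: 11.5 × 2.5 = 28.75 → 29.
pocket: 6.5 × 2.5 = 16.25 → 16.
sleeve: 15.5 × 2.5 = 38.75 → 39.
hood: 19.5 × 2.5 = 48.75 → 49.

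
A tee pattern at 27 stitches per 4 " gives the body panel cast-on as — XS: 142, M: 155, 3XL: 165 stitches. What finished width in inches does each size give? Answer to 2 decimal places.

XS 21.04 inches; M 22.96 inches; 3XL 24.44 inches.

27/4 = 6.75 sts per in.
XS: 142 / 6.75 = 21.037 → 21.04 in.
M: 155 / 6.75 = 22.963 → 22.96 in.
3XL: 165 / 6.75 = 24.444 → 24.44 in.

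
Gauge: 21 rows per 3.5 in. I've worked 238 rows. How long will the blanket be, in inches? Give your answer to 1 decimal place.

39.7 inches.

21 rows / 3.5 inch = 6 rows per inch.
238 / 6 = 39.67 inches.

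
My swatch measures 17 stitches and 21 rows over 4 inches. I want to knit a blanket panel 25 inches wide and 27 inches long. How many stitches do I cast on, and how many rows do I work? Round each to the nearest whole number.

Cast on 106 stitches and work 142 rows.

Stitch gauge = 17/4 = 4.25 sts/in; 25 × 4.25 = 106.25 → 106 sts.
Row gauge = 21/4 = 5.25 rows/in; 27 × 5.25 = 141.75 → 142 rows.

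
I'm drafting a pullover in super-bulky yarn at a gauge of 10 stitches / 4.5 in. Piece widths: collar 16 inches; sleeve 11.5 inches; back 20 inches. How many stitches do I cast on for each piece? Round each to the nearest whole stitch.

collar 36; sleeve 26; back 44.

Rate = 10/4.5 = 2.222 sts per in.
collar: 16 × 2.222 = 35.56 → 36.
sleeve: 11.5 × 2.222 = 25.56 → 26.
back: 20 × 2.222 = 44.44 → 44.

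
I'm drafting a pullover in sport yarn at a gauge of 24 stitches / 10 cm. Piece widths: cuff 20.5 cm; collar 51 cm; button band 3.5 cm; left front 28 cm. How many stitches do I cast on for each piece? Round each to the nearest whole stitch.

cuff 49; collar 122; button band 8; left front 67.

Rate = 24/10 = 2.4 sts per cm.
cuff: 20.5 × 2.4 = 49.20 → 49.
collar: 51 × 2.4 = 122.40 → 122.
button band: 3.5 × 2.4 = 8.40 → 8.
left front: 28 × 2.4 = 67.20 → 67.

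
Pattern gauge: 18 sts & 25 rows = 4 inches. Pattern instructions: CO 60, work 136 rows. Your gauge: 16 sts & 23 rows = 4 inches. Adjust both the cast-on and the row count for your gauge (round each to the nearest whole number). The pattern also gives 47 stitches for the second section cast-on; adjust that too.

Stitches: 60 × 16/18 = 53.33 → 53.
Rows: 136 × 23/25 = 125.12 → 125.
second section cast-on: 47 × 16/18 = 41.78 → 42.

Cast on 53 stitches; work 125 rows; second section cast-on 42 stitches.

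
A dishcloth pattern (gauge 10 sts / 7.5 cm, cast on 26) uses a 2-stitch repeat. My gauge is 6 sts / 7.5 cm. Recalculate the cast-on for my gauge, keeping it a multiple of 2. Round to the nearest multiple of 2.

26 × 6 / 10 = 15.60.
Nearest multiple of 2: 16.

Cast on 16 stitches.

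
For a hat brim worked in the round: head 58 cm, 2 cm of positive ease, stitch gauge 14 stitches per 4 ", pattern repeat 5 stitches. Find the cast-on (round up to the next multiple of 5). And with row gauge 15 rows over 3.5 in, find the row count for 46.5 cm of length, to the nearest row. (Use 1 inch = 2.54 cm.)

Finished = 58 + 2 = 60 cm.
60 cm × 1/2.54 = 23.62 inches.
14/4 = 3.5 sts per in; 23.62 × 3.5 = 82.68 sts.
Next multiple of 5 → 85.
46.5 cm = 18.31 inches; × 4.286 = 78.46 → 78 rows.

Cast on 85 stitches; work 78 rows.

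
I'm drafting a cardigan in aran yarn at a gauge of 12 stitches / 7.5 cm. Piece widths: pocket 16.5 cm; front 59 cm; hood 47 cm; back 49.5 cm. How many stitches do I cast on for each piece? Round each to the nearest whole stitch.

pocket 26; front 94; hood 75; back 79.

Rate = 12/7.5 = 1.6 sts per cm.
pocket: 16.5 × 1.6 = 26.40 → 26.
front: 59 × 1.6 = 94.40 → 94.
hood: 47 × 1.6 = 75.20 → 75.
back: 49.5 × 1.6 = 79.20 → 79.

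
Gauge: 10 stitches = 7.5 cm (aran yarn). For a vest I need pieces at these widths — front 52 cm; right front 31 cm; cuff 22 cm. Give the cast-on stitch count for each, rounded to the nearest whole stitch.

Rate = 10/7.5 = 1.333 sts per cm.
front: 52 × 1.333 = 69.33 → 69.
right front: 31 × 1.333 = 41.33 → 41.
cuff: 22 × 1.333 = 29.33 → 29.

front 69; right front 41; cuff 29.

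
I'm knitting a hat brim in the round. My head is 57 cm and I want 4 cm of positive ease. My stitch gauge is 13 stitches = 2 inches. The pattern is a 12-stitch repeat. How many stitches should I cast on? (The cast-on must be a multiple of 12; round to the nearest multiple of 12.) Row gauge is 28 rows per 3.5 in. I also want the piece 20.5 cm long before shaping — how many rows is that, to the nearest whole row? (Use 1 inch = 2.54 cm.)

Finished = 57 + 4 = 61 cm.
61 cm × 1/2.54 = 24.02 inches.
13/2 = 6.5 sts per in; 24.02 × 6.5 = 156.10 sts.
Nearest multiple of 12 → 156.
20.5 cm = 8.07 inches; × 8 = 64.57 → 65 rows.

Cast on 156 stitches; work 65 rows.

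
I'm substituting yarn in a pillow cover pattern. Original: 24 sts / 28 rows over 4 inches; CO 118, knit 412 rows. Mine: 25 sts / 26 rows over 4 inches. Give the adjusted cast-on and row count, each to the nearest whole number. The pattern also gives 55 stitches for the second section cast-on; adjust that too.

Stitches: 118 × 25/24 = 122.92 → 123.
Rows: 412 × 26/28 = 382.57 → 383.
second section cast-on: 55 × 25/24 = 57.29 → 57.

Cast on 123 stitches; work 383 rows; second section cast-on 57 stitches.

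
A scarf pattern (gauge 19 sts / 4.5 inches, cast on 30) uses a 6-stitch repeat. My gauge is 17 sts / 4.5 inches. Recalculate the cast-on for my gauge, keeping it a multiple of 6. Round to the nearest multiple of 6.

30 × 17 / 19 = 26.84.
Nearest multiple of 6: 24.

24 stitches.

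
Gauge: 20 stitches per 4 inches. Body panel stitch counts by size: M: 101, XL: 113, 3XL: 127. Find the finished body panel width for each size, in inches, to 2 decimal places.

20/4 = 5 sts per in.
M: 101 / 5 = 20.200 → 20.20 in.
XL: 113 / 5 = 22.600 → 22.60 in.
3XL: 127 / 5 = 25.400 → 25.40 in.

M 20.20 inches; XL 22.60 inches; 3XL 25.40 inches.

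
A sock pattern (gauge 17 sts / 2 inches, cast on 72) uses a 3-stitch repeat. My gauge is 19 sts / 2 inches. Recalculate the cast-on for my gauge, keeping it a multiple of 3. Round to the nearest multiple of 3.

72 × 19 / 17 = 80.47.
Nearest multiple of 3: 81.

Cast on 81 stitches.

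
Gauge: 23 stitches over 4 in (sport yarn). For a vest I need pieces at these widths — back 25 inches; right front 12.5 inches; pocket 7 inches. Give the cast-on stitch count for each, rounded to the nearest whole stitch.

Rate = 23/4 = 5.75 sts per in.
back: 25 × 5.75 = 143.75 → 144.
right front: 12.5 × 5.75 = 71.88 → 72.
pocket: 7 × 5.75 = 40.25 → 40.

back 144; right front 72; pocket 40.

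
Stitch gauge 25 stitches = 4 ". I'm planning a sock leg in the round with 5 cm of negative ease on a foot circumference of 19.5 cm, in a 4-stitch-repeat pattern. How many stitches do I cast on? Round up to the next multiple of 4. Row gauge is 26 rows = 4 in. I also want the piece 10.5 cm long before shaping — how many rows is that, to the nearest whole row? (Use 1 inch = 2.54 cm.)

Cast on 36 stitches; work 27 rows.

Finished = 19.5 − 5 = 14.5 cm.
14.5 cm × 1/2.54 = 5.71 inches.
25/4 = 6.25 sts per in; 5.71 × 6.25 = 35.68 sts.
Next multiple of 4 → 36.
10.5 cm = 4.13 inches; × 6.5 = 26.87 → 27 rows.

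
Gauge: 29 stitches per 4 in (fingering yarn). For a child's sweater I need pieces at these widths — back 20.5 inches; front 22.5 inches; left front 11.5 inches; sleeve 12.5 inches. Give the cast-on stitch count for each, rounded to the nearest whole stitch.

back 149; front 163; left front 83; sleeve 91.

Rate = 29/4 = 7.25 sts per in.
back: 20.5 × 7.25 = 148.62 → 149.
front: 22.5 × 7.25 = 163.12 → 163.
left front: 11.5 × 7.25 = 83.38 → 83.
sleeve: 12.5 × 7.25 = 90.62 → 91.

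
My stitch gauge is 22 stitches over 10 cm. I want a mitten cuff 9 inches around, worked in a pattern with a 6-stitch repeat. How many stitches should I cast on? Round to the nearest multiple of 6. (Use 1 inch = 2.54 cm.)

CO 48 sts.

9 in = 9 × 2.54 = 22.86 cm.
22 / 10 = 2.2 sts/cm.
22.86 × 2.2 = 50.29 sts.
→ 48.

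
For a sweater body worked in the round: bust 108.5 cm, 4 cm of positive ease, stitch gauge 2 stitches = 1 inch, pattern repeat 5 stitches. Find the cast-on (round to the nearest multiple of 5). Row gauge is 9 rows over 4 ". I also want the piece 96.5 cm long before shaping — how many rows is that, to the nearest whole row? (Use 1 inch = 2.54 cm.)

Finished = 108.5 + 4 = 112.5 cm.
112.5 cm × 1/2.54 = 44.29 inches.
2/1 = 2 sts per in; 44.29 × 2 = 88.58 sts.
Nearest multiple of 5 → 90.
96.5 cm = 37.99 inches; × 2.25 = 85.48 → 85 rows.

Cast on 90 stitches; work 85 rows.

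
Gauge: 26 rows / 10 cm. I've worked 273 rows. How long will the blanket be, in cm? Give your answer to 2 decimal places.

26 rows / 10 cm = 2.6 rows per cm.
273 / 2.6 = 105.000 cm.

105.00 cm.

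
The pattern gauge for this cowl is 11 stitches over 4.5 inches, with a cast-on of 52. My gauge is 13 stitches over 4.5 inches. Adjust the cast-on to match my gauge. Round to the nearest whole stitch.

Scale factor = 13 / 11 = 1.182.
52 × 13 / 11 = 61.45 sts.
→ 61 sts.

CO 61 sts.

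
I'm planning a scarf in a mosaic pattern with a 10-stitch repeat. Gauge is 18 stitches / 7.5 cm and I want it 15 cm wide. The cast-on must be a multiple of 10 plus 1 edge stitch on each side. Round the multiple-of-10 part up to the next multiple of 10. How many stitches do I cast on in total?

18 / 7.5 = 2.4 sts per cm.
15 × 2.4 = 36.00 sts.
Less 2 edge sts → 34.00 for the repeat.
Next multiple of 10: 40.
Add back 2 edge sts → 42.

Cast on 42 stitches.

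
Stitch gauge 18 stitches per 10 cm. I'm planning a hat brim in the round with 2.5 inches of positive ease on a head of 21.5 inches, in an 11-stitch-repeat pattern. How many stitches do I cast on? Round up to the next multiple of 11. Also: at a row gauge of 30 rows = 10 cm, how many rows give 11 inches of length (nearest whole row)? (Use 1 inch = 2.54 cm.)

Cast on 110 stitches; work 84 rows.

Finished = 21.5 + 2.5 = 24 inches.
24 inches × 2.54 = 60.96 cm.
18/10 = 1.8 sts per cm; 60.96 × 1.8 = 109.73 sts.
Next multiple of 11 → 110.
11 inches = 27.94 cm; × 3 = 83.82 → 84 rows.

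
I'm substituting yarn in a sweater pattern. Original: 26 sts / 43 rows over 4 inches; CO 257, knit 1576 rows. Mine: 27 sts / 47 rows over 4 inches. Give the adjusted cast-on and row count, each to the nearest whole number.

Stitches: 257 × 27/26 = 266.88 → 267.
Rows: 1576 × 47/43 = 1722.60 → 1723.

Cast on 267 stitches; work 1723 rows.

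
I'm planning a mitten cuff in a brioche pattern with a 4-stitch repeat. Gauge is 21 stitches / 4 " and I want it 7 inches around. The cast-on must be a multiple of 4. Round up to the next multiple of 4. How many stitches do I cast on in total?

21 / 4 = 5.25 sts per inch.
7 × 5.25 = 36.75 sts.
Next multiple of 4: 40.

CO 40 sts.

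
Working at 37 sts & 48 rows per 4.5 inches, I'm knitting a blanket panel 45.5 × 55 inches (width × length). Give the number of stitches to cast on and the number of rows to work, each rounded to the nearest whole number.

Cast on 374 stitches and work 587 rows.

Stitch gauge = 37/4.5 = 8.222 sts/in; 45.5 × 8.222 = 374.11 → 374 sts.
Row gauge = 48/4.5 = 10.667 rows/in; 55 × 10.667 = 586.67 → 587 rows.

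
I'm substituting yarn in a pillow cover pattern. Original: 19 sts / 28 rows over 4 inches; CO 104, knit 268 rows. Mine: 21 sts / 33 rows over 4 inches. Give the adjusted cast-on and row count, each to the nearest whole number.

Stitches: 104 × 21/19 = 114.95 → 115.
Rows: 268 × 33/28 = 315.86 → 316.

Cast on 115 stitches; work 316 rows.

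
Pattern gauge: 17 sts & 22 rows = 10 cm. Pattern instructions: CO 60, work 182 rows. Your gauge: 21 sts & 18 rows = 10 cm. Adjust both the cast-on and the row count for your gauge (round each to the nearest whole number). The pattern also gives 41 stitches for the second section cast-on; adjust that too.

Cast on 74 stitches; work 149 rows; second section cast-on 51 stitches.

Stitches: 60 × 21/17 = 74.12 → 74.
Rows: 182 × 18/22 = 148.91 → 149.
second section cast-on: 41 × 21/17 = 50.65 → 51.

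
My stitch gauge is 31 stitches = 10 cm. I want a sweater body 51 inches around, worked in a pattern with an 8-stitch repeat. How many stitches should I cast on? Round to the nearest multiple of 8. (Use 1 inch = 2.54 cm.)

400 stitches.

51 in = 51 × 2.54 = 129.54 cm.
31 / 10 = 3.1 sts/cm.
129.54 × 3.1 = 401.57 sts.
→ 400.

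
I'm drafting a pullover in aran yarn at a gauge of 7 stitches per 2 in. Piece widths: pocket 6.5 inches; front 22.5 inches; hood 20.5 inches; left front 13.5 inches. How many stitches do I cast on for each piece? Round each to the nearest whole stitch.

Rate = 7/2 = 3.5 sts per in.
pocket: 6.5 × 3.5 = 22.75 → 23.
front: 22.5 × 3.5 = 78.75 → 79.
hood: 20.5 × 3.5 = 71.75 → 72.
left front: 13.5 × 3.5 = 47.25 → 47.

pocket 23; front 79; hood 72; left front 47.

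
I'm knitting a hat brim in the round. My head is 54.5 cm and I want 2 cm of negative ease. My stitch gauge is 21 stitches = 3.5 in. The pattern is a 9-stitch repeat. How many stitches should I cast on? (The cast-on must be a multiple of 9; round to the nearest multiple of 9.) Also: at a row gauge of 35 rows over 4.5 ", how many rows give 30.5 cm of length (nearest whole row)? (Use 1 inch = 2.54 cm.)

Finished = 54.5 − 2 = 52.5 cm.
52.5 cm × 1/2.54 = 20.67 inches.
21/3.5 = 6 sts per in; 20.67 × 6 = 124.02 sts.
Nearest multiple of 9 → 126.
30.5 cm = 12.01 inches; × 7.778 = 93.39 → 93 rows.

Cast on 126 stitches; work 93 rows.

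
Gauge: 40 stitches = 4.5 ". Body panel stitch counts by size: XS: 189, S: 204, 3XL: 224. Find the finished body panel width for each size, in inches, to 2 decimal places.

XS 21.26 inches; S 22.95 inches; 3XL 25.20 inches.

40/4.5 = 8.889 sts per in.
XS: 189 / 8.889 = 21.262 → 21.26 in.
S: 204 / 8.889 = 22.950 → 22.95 in.
3XL: 224 / 8.889 = 25.200 → 25.20 in.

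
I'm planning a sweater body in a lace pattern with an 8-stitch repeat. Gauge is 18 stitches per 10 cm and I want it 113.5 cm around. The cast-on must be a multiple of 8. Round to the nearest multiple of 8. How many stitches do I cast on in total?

18 / 10 = 1.8 sts per cm.
113.5 × 1.8 = 204.30 sts.
Nearest multiple of 8: 208.

208 stitches.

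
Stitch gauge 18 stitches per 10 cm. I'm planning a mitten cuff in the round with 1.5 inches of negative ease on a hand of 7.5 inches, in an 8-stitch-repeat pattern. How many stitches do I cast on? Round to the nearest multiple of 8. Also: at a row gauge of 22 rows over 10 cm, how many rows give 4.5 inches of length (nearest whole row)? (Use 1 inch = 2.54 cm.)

Finished = 7.5 − 1.5 = 6 inches.
6 inches × 2.54 = 15.24 cm.
18/10 = 1.8 sts per cm; 15.24 × 1.8 = 27.43 sts.
Nearest multiple of 8 → 24.
4.5 inches = 11.43 cm; × 2.2 = 25.15 → 25 rows.

Cast on 24 stitches; work 25 rows.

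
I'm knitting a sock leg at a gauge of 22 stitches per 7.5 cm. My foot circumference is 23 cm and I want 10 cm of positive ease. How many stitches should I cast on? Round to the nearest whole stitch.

Finished = 23 + 10 = 33 cm.
22 / 7.5 = 2.933 sts per cm.
33.00 × 2.933 = 96.80 sts.
→ 97 sts.

Cast on 97 stitches.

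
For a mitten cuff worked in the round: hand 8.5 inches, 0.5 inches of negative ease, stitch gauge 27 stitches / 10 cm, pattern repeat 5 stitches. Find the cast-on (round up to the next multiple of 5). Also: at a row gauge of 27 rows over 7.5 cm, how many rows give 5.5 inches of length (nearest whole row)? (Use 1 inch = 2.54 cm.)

Finished = 8.5 − 0.5 = 8 inches.
8 inches × 2.54 = 20.32 cm.
27/10 = 2.7 sts per cm; 20.32 × 2.7 = 54.86 sts.
Next multiple of 5 → 55.
5.5 inches = 13.97 cm; × 3.6 = 50.29 → 50 rows.

Cast on 55 stitches; work 50 rows.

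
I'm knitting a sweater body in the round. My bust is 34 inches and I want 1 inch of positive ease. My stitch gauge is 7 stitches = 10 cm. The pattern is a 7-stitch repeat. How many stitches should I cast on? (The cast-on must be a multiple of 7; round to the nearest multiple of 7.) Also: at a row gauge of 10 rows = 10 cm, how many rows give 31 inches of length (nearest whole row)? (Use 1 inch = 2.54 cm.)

Cast on 63 stitches; work 79 rows.

Finished = 34 + 1 = 35 inches.
35 inches × 2.54 = 88.90 cm.
7/10 = 0.7 sts per cm; 88.90 × 0.7 = 62.23 sts.
Nearest multiple of 7 → 63.
31 inches = 78.74 cm; × 1 = 78.74 → 79 rows.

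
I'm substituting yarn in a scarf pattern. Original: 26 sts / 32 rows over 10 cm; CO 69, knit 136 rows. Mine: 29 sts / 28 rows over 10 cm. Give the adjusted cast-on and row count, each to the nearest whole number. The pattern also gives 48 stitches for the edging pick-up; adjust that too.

Cast on 77 stitches; work 119 rows; edging pick-up 54 stitches.

Stitches: 69 × 29/26 = 76.96 → 77.
Rows: 136 × 28/32 = 119.00 → 119.
edging pick-up: 48 × 29/26 = 53.54 → 54.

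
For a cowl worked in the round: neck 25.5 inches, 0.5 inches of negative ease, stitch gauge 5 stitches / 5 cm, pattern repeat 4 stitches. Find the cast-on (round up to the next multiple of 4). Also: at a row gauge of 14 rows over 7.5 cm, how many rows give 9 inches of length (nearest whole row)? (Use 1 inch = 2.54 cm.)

Finished = 25.5 − 0.5 = 25 inches.
25 inches × 2.54 = 63.50 cm.
5/5 = 1 sts per cm; 63.50 × 1 = 63.50 sts.
Next multiple of 4 → 64.
9 inches = 22.86 cm; × 1.867 = 42.67 → 43 rows.

Cast on 64 stitches; work 43 rows.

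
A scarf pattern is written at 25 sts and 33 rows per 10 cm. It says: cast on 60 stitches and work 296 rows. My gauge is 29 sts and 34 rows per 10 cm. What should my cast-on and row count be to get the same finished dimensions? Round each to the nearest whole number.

Cast on 70 stitches; work 305 rows.

Stitches: 60 × 29/25 = 69.60 → 70.
Rows: 296 × 34/33 = 304.97 → 305.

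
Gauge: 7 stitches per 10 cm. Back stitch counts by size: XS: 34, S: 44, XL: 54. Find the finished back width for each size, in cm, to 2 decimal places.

7/10 = 0.7 sts per cm.
XS: 34 / 0.7 = 48.571 → 48.57 cm.
S: 44 / 0.7 = 62.857 → 62.86 cm.
XL: 54 / 0.7 = 77.143 → 77.14 cm.

XS 48.57 cm; S 62.86 cm; XL 77.14 cm.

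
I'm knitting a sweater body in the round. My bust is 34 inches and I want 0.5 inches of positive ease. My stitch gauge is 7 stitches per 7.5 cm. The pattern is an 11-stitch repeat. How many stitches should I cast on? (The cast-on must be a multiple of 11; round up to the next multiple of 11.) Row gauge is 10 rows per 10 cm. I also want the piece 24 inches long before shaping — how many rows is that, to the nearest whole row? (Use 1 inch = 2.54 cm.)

Finished = 34 + 0.5 = 34.5 inches.
34.5 inches × 2.54 = 87.63 cm.
7/7.5 = 0.933 sts per cm; 87.63 × 0.933 = 81.79 sts.
Next multiple of 11 → 88.
24 inches = 60.96 cm; × 1 = 60.96 → 61 rows.

Cast on 88 stitches; work 61 rows.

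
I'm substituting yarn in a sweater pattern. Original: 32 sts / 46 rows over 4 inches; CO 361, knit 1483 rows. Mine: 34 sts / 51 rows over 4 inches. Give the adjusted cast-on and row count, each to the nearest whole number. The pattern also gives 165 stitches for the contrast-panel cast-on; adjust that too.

Stitches: 361 × 34/32 = 383.56 → 384.
Rows: 1483 × 51/46 = 1644.20 → 1644.
contrast-panel cast-on: 165 × 34/32 = 175.31 → 175.

Cast on 384 stitches; work 1644 rows; contrast-panel cast-on 175 stitches.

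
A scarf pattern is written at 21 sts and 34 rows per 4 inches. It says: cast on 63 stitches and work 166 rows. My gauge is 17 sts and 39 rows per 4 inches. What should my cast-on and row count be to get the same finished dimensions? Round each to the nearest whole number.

Stitches: 63 × 17/21 = 51.00 → 51.
Rows: 166 × 39/34 = 190.41 → 190.

Cast on 51 stitches; work 190 rows.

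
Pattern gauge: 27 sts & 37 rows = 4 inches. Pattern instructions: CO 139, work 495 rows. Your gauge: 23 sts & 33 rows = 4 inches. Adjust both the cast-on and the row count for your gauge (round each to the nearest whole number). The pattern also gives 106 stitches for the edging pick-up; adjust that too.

Cast on 118 stitches; work 441 rows; edging pick-up 90 stitches.

Stitches: 139 × 23/27 = 118.41 → 118.
Rows: 495 × 33/37 = 441.49 → 441.
edging pick-up: 106 × 23/27 = 90.30 → 90.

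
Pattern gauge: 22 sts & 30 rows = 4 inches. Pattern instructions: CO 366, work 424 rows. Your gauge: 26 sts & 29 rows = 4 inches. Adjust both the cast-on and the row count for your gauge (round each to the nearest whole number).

Cast on 433 stitches; work 410 rows.

Stitches: 366 × 26/22 = 432.55 → 433.
Rows: 424 × 29/30 = 409.87 → 410.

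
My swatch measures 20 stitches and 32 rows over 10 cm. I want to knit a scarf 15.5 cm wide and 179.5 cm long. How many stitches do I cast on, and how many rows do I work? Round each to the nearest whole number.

Stitch gauge = 20/10 = 2 sts/cm; 15.5 × 2 = 31.00 → 31 sts.
Row gauge = 32/10 = 3.2 rows/cm; 179.5 × 3.2 = 574.40 → 574 rows.

Cast on 31 stitches and work 574 rows.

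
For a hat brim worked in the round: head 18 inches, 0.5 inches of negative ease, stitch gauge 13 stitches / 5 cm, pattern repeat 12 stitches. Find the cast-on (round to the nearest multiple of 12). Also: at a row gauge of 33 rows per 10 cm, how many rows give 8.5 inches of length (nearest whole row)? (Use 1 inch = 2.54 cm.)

Finished = 18 − 0.5 = 17.5 inches.
17.5 inches × 2.54 = 44.45 cm.
13/5 = 2.6 sts per cm; 44.45 × 2.6 = 115.57 sts.
Nearest multiple of 12 → 120.
8.5 inches = 21.59 cm; × 3.3 = 71.25 → 71 rows.

Cast on 120 stitches; work 71 rows.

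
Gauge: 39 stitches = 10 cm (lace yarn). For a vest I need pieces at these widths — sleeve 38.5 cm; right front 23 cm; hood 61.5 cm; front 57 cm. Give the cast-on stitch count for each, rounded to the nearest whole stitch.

Rate = 39/10 = 3.9 sts per cm.
sleeve: 38.5 × 3.9 = 150.15 → 150.
right front: 23 × 3.9 = 89.70 → 90.
hood: 61.5 × 3.9 = 239.85 → 240.
front: 57 × 3.9 = 222.30 → 222.

sleeve 150; right front 90; hood 240; front 222.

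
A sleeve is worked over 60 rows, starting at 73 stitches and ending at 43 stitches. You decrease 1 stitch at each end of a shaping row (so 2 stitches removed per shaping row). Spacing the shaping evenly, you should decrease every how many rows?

Decrease every 4th row.

Stitches to remove: |43 − 73| = 30.
Shaping rows needed: 30 / 2 = 15.
60 rows / 15 = every 4 rows.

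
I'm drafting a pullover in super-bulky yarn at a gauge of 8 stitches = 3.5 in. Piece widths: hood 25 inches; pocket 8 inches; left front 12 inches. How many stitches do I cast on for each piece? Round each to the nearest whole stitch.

hood 57; pocket 18; left front 27.

Rate = 8/3.5 = 2.286 sts per in.
hood: 25 × 2.286 = 57.14 → 57.
pocket: 8 × 2.286 = 18.29 → 18.
left front: 12 × 2.286 = 27.43 → 27.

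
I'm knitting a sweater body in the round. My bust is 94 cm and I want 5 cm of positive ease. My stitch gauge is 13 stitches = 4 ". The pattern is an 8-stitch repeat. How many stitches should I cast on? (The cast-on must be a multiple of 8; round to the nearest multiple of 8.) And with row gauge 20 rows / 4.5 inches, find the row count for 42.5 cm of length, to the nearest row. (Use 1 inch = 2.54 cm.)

Finished = 94 + 5 = 99 cm.
99 cm × 1/2.54 = 38.98 inches.
13/4 = 3.25 sts per in; 38.98 × 3.25 = 126.67 sts.
Nearest multiple of 8 → 128.
42.5 cm = 16.73 inches; × 4.444 = 74.37 → 74 rows.

Cast on 128 stitches; work 74 rows.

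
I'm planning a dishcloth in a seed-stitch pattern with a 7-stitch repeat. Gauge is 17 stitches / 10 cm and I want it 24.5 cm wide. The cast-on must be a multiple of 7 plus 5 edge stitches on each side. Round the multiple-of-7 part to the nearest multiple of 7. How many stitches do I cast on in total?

17 / 10 = 1.7 sts per cm.
24.5 × 1.7 = 41.65 sts.
Less 10 edge sts → 31.65 for the repeat.
Nearest multiple of 7: 35.
Add back 10 edge sts → 45.

Cast on 45 stitches.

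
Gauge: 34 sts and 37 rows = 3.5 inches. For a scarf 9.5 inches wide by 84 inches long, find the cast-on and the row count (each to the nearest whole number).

Stitch gauge = 34/3.5 = 9.714 sts/in; 9.5 × 9.714 = 92.29 → 92 sts.
Row gauge = 37/3.5 = 10.571 rows/in; 84 × 10.571 = 888.00 → 888 rows.

Cast on 92 stitches and work 888 rows.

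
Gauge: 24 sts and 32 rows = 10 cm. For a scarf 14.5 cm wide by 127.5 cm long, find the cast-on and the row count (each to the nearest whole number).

Cast on 35 stitches and work 408 rows.

Stitch gauge = 24/10 = 2.4 sts/cm; 14.5 × 2.4 = 34.80 → 35 sts.
Row gauge = 32/10 = 3.2 rows/cm; 127.5 × 3.2 = 408.00 → 408 rows.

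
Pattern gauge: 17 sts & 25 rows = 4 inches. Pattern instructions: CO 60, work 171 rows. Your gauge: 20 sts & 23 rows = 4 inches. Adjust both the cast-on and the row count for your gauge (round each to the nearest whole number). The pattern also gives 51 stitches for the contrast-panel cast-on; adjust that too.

Cast on 71 stitches; work 157 rows; contrast-panel cast-on 60 stitches.

Stitches: 60 × 20/17 = 70.59 → 71.
Rows: 171 × 23/25 = 157.32 → 157.
contrast-panel cast-on: 51 × 20/17 = 60.00 → 60.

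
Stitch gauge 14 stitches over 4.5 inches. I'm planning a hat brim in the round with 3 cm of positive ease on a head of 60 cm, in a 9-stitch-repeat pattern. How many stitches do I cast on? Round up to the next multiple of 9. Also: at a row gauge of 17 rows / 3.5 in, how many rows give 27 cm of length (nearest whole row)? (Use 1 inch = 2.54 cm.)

Cast on 81 stitches; work 52 rows.

Finished = 60 + 3 = 63 cm.
63 cm × 1/2.54 = 24.80 inches.
14/4.5 = 3.111 sts per in; 24.80 × 3.111 = 77.17 sts.
Next multiple of 9 → 81.
27 cm = 10.63 inches; × 4.857 = 51.63 → 52 rows.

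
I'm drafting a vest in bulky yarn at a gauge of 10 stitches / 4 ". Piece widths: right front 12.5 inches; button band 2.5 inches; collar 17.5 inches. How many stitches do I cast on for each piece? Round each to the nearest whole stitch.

right front 31; button band 6; collar 44.

Rate = 10/4 = 2.5 sts per in.
right front: 12.5 × 2.5 = 31.25 → 31.
button band: 2.5 × 2.5 = 6.25 → 6.
collar: 17.5 × 2.5 = 43.75 → 44.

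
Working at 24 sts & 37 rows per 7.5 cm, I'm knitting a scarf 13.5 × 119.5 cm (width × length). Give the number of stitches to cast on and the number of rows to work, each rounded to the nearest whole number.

Stitch gauge = 24/7.5 = 3.2 sts/cm; 13.5 × 3.2 = 43.20 → 43 sts.
Row gauge = 37/7.5 = 4.933 rows/cm; 119.5 × 4.933 = 589.53 → 590 rows.

Cast on 43 stitches and work 590 rows.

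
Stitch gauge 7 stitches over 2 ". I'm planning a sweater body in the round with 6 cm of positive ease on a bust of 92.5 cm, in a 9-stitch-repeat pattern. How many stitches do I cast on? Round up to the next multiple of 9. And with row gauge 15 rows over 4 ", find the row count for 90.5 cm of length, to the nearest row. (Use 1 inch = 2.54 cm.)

Finished = 92.5 + 6 = 98.5 cm.
98.5 cm × 1/2.54 = 38.78 inches.
7/2 = 3.5 sts per in; 38.78 × 3.5 = 135.73 sts.
Next multiple of 9 → 144.
90.5 cm = 35.63 inches; × 3.75 = 133.61 → 134 rows.

Cast on 144 stitches; work 134 rows.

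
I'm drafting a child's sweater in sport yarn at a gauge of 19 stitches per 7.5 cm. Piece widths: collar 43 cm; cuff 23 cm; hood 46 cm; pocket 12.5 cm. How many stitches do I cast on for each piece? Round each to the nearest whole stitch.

Rate = 19/7.5 = 2.533 sts per cm.
collar: 43 × 2.533 = 108.93 → 109.
cuff: 23 × 2.533 = 58.27 → 58.
hood: 46 × 2.533 = 116.53 → 117.
pocket: 12.5 × 2.533 = 31.67 → 32.

collar 109; cuff 58; hood 117; pocket 32.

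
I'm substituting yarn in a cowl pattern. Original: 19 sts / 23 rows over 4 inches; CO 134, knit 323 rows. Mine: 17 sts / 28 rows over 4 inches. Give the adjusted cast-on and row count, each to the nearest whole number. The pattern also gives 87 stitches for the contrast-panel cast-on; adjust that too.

Stitches: 134 × 17/19 = 119.89 → 120.
Rows: 323 × 28/23 = 393.22 → 393.
contrast-panel cast-on: 87 × 17/19 = 77.84 → 78.

Cast on 120 stitches; work 393 rows; contrast-panel cast-on 78 stitches.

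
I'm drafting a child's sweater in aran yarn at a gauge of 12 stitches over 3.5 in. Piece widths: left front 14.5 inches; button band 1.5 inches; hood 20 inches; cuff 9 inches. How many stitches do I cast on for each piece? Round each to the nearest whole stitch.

Rate = 12/3.5 = 3.429 sts per in.
left front: 14.5 × 3.429 = 49.71 → 50.
button band: 1.5 × 3.429 = 5.14 → 5.
hood: 20 × 3.429 = 68.57 → 69.
cuff: 9 × 3.429 = 30.86 → 31.

left front 50; button band 5; hood 69; cuff 31.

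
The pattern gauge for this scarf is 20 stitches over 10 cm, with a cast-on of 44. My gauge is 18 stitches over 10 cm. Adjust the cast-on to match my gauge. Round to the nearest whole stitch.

Scale factor = 18 / 20 = 0.900.
44 × 18 / 20 = 39.60 sts.
→ 40 sts.

CO 40 sts.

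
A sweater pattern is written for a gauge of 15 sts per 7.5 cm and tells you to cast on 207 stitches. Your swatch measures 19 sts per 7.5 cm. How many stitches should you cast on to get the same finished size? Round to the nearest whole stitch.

CO 262 sts.

Scale factor = 19 / 15 = 1.267.
207 × 19 / 15 = 262.20 sts.
→ 262 sts.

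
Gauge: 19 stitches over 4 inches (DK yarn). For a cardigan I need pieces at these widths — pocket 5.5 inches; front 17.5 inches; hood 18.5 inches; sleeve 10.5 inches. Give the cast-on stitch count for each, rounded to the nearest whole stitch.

Rate = 19/4 = 4.75 sts per in.
pocket: 5.5 × 4.75 = 26.12 → 26.
front: 17.5 × 4.75 = 83.12 → 83.
hood: 18.5 × 4.75 = 87.88 → 88.
sleeve: 10.5 × 4.75 = 49.88 → 50.

pocket 26; front 83; hood 88; sleeve 50.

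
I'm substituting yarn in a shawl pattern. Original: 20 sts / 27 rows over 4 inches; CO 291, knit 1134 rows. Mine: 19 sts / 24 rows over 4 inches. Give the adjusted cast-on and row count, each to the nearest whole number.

Stitches: 291 × 19/20 = 276.45 → 276.
Rows: 1134 × 24/27 = 1008.00 → 1008.

Cast on 276 stitches; work 1008 rows.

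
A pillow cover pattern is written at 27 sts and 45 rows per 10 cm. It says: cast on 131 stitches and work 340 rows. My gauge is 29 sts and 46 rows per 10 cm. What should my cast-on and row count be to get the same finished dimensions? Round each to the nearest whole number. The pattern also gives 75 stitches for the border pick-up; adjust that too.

Stitches: 131 × 29/27 = 140.70 → 141.
Rows: 340 × 46/45 = 347.56 → 348.
border pick-up: 75 × 29/27 = 80.56 → 81.

Cast on 141 stitches; work 348 rows; border pick-up 81 stitches.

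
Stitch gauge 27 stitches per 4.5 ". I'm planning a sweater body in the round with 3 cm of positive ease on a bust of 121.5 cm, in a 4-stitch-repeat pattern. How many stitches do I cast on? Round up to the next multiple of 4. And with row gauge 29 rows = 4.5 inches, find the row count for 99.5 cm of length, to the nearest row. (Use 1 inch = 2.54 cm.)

Cast on 296 stitches; work 252 rows.

Finished = 121.5 + 3 = 124.5 cm.
124.5 cm × 1/2.54 = 49.02 inches.
27/4.5 = 6 sts per in; 49.02 × 6 = 294.09 sts.
Next multiple of 4 → 296.
99.5 cm = 39.17 inches; × 6.444 = 252.45 → 252 rows.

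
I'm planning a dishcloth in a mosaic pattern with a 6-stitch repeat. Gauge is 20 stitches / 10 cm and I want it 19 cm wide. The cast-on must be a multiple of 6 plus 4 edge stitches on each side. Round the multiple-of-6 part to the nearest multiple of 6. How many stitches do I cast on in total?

Cast on 38 stitches.

20 / 10 = 2 sts per cm.
19 × 2 = 38.00 sts.
Less 8 edge sts → 30.00 for the repeat.
Nearest multiple of 6: 30.
Add back 8 edge sts → 38.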